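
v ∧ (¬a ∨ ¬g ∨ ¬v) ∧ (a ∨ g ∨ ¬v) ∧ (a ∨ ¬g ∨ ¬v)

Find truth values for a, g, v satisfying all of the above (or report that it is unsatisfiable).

a = True, g = False, v = True

Unit clause (v) forces v = True.
Set a = True.
  then (¬a ∨ ¬g ∨ ¬v) forces g = False.
All clauses satisfied.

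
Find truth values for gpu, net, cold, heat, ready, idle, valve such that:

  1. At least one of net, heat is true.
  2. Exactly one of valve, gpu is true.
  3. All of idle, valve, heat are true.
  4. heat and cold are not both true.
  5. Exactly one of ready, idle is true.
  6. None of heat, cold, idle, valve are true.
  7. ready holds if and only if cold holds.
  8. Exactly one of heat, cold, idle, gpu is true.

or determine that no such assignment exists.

Case heat = True:
  Constraint (6) is violated (heat=T) — contradiction.
Case heat = False:
  Constraint (3) is violated (heat=F) — contradiction.
Both cases fail — unsatisfiable.

The formula is unsatisfiable.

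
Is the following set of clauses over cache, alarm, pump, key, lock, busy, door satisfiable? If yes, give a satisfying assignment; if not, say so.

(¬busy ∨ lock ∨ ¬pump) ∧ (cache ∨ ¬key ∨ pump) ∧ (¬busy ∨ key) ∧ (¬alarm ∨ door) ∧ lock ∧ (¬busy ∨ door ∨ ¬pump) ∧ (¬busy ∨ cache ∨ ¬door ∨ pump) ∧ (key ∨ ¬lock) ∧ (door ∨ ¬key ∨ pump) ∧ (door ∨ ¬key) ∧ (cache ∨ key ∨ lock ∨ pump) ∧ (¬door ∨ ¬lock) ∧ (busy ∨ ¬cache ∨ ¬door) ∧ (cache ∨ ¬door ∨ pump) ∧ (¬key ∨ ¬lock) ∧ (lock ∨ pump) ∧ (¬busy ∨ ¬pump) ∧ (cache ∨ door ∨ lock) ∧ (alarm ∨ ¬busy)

Case lock = True:
  (key ∨ ¬lock) forces key = True.
  Clause (¬key ∨ ¬lock) is falsified — contradiction.
Case lock = False:
  Clause (lock) is falsified — contradiction.
Both cases fail, so the formula is unsatisfiable.

Unsatisfiable — no assignment works.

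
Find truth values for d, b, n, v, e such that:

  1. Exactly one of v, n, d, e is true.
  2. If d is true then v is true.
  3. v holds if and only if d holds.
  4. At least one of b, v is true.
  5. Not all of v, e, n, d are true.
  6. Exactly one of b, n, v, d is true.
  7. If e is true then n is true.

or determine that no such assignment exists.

Unsatisfiable — no assignment works.

Case d = True:
  (1) with d=T forces v = False.
  Constraint (2) is violated (d=T, v=F) — contradiction.
Case d = False:
  (3) with d=F forces v = False.
  (4) with v=F forces b = True.
  (6) with b=T forces n = False.
  (1) with v=F, n=F, d=F forces e = True.
  Constraint (7) is violated (e=T, n=F) — contradiction.
Both cases fail — unsatisfiable.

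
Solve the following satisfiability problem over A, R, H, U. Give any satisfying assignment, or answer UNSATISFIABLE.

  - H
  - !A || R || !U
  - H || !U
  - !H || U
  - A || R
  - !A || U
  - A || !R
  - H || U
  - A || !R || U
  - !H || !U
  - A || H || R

The formula is unsatisfiable.

Case H = True:
  (!H || U) forces U = True.
  Clause (!H || !U) is falsified — contradiction.
Case H = False:
  Clause (H) is falsified — contradiction.
Both cases fail, so the formula is unsatisfiable.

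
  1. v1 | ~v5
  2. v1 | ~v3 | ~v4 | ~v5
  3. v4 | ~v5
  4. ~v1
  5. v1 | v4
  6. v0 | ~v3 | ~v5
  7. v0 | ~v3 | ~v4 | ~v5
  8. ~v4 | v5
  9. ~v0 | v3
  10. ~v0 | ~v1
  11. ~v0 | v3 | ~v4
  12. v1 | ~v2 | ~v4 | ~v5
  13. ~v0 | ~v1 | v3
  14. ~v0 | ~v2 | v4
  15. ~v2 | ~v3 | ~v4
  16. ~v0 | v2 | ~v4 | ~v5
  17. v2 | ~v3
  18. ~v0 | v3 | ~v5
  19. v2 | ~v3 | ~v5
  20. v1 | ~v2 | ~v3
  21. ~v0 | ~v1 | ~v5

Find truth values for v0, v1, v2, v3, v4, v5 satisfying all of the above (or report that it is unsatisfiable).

UNSATISFIABLE

Case v1 = True:
  Clause (~v1) is falsified — contradiction.
Case v1 = False:
  (v1 | ~v5) forces v5 = False.
  (v1 | v4) forces v4 = True.
  Clause (~v4 | v5) is falsified — contradiction.
Both cases fail, so the formula is unsatisfiable.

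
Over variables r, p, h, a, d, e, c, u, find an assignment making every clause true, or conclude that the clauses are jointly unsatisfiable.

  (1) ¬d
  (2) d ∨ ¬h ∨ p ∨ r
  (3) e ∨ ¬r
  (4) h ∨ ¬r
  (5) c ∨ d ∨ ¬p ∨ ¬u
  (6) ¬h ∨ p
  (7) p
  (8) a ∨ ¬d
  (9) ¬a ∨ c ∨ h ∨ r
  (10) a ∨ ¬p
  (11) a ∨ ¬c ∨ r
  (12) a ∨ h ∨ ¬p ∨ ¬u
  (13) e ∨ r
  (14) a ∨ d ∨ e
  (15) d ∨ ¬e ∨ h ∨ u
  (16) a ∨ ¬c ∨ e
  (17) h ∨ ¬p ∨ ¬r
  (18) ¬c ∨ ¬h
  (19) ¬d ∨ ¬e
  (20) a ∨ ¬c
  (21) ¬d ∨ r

Unit clause (¬d) forces d = False.
Unit clause (p) forces p = True.
In (a ∨ ¬p) only a is left, so a = True.
Set r = False.
  then (e ∨ r) forces e = True.
Set h = True.
  then (¬c ∨ ¬h) forces c = False.
  then (c ∨ d ∨ ¬p ∨ ¬u) forces u = False.
All clauses satisfied.

r=F, p=T, h=T, a=T, d=F, e=T, c=F, u=F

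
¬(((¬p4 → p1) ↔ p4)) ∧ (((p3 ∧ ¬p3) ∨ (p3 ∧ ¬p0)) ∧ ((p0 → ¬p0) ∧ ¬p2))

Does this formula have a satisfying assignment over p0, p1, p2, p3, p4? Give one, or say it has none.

p0 = False; p1 = True; p2 = False; p3 = True; p4 = False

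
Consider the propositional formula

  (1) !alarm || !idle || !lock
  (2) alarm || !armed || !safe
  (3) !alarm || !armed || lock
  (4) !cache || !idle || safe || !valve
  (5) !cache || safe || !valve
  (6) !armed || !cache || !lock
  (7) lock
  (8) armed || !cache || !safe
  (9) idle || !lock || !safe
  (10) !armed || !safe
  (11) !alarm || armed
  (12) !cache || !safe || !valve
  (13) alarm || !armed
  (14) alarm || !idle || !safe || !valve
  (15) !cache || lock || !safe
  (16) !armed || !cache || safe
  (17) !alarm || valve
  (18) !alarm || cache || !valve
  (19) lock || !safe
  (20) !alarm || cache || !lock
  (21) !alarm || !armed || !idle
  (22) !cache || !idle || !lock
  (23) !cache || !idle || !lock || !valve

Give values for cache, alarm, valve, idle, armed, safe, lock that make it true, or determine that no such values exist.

Unit clause (lock) forces lock = True.
Set cache = False.
  then (!alarm || cache || !lock) forces alarm = False.
  then (alarm || !armed) forces armed = False.
Set valve = True.
Set idle = True.
  then (alarm || !idle || !safe || !valve) forces safe = False.
All clauses satisfied.

cache = False, alarm = False, valve = True, idle = True, armed = False, safe = False, lock = True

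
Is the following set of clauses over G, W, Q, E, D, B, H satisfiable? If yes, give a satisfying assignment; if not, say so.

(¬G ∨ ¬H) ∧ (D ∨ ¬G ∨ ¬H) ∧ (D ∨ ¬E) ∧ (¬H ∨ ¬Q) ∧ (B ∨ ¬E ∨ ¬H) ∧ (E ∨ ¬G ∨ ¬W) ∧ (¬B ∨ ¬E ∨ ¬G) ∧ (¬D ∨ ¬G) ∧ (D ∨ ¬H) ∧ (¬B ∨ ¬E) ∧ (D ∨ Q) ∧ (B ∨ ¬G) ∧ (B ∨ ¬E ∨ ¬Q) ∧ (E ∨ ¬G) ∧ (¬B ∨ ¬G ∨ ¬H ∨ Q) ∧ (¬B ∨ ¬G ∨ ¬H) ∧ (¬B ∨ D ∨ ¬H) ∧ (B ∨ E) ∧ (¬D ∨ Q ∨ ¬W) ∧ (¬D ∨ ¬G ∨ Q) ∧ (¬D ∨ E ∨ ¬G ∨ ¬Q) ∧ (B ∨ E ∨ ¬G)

G = False, W = False, Q = False, E = True, D = True, B = False, H = False

Set G = False.
Set W = False.
Set Q = False.
  then (D ∨ Q) forces D = True.
Set E = True.
  then (¬B ∨ ¬E) forces B = False.
  then (B ∨ ¬E ∨ ¬H) forces H = False.
All clauses satisfied.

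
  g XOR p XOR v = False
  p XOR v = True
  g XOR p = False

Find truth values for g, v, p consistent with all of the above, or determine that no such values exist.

g=T; v=F; p=T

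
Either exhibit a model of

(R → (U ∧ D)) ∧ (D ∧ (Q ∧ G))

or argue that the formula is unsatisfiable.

D = True; Q = True; G = True; U = False; R = False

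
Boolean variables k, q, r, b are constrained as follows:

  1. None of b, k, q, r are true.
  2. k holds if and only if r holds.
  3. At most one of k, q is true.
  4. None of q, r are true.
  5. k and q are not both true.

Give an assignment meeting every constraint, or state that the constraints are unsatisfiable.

k=F, q=F, r=F, b=F

  (1) {b, k, q, r}: 0 true — none ✓
  (2) k=F, r=F — same ✓
  (3) {k, q}: 0 true — at most one ✓
  (4) {q, r}: 0 true — none ✓
  (5) k=F, q=F — not both ✓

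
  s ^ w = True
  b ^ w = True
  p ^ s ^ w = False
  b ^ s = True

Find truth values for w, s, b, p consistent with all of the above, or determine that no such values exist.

Adding constraints 1, 2, 4 mod 2: every variable appears an even number of times on the left, so the left side is 0.
But the right sides sum to 1 (mod 2). 0 ≠ 1 — the system is inconsistent.

Unsatisfiable — no assignment works.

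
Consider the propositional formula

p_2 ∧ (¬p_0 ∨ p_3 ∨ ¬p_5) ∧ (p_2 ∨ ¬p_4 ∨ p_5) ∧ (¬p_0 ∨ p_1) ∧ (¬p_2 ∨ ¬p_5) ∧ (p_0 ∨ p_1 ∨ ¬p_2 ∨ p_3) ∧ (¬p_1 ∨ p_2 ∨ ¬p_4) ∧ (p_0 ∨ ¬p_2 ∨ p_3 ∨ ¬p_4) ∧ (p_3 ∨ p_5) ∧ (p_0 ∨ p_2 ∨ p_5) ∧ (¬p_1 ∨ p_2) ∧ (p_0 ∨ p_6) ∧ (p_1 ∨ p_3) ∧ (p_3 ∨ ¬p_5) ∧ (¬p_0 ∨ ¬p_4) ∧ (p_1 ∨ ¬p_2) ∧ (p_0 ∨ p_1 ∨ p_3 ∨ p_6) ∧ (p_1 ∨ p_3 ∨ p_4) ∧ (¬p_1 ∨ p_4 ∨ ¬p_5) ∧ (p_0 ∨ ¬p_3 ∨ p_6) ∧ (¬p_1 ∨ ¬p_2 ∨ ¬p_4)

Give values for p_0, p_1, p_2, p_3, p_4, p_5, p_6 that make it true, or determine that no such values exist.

p_0: True; p_1: True; p_2: True; p_3: True; p_4: False; p_5: False; p_6: False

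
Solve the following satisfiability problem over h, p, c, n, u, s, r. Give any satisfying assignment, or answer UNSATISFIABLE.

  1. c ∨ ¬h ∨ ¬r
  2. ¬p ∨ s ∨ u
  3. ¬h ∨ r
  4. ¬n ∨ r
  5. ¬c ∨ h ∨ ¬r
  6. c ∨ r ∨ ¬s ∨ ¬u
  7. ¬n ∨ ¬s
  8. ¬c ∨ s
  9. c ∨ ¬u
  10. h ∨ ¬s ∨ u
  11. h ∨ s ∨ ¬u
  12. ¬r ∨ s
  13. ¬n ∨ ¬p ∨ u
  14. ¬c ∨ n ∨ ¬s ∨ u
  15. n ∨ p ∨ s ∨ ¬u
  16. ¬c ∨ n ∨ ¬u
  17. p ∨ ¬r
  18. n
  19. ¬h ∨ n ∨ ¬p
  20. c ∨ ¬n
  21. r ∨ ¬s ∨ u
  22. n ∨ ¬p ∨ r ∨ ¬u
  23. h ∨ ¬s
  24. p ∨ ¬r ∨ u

No satisfying assignment exists.

Case n = True:
  (¬n ∨ r) forces r = True.
  (¬n ∨ ¬s) forces s = False.
  Clause (¬r ∨ s) is falsified — contradiction.
Case n = False:
  Clause (n) is falsified — contradiction.
Both cases fail, so the formula is unsatisfiable.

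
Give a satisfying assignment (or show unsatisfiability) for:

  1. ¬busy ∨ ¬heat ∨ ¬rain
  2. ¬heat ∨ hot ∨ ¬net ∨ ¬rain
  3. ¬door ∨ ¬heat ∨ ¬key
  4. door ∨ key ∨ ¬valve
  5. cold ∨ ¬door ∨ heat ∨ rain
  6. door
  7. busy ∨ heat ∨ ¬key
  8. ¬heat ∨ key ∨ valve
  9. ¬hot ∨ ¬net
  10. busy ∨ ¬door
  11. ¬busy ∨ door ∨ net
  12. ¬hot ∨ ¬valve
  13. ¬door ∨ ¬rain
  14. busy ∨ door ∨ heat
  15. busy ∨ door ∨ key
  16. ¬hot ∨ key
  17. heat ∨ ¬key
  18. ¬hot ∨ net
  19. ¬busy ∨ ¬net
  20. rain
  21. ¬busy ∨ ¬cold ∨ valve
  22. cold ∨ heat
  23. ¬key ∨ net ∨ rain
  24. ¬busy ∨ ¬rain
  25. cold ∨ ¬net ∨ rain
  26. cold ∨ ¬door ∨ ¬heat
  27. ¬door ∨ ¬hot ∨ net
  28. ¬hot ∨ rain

Case rain = True:
  (door) forces door = True.
  Clause (¬door ∨ ¬rain) is falsified — contradiction.
Case rain = False:
  Clause (rain) is falsified — contradiction.
Both cases fail, so the formula is unsatisfiable.

The formula is unsatisfiable.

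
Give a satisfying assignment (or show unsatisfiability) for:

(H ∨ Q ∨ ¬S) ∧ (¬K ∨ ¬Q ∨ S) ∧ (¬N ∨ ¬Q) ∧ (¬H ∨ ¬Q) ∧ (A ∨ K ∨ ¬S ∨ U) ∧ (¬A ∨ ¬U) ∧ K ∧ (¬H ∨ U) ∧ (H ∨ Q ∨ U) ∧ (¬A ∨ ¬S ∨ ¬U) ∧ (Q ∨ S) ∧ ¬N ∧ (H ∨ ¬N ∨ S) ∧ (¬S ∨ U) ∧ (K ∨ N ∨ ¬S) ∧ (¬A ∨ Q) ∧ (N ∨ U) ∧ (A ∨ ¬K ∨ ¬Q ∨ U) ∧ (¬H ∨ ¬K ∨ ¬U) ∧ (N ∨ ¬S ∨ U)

Unit clause (K) forces K = True.
Unit clause (¬N) forces N = False.
In (N ∨ U) only U is left, so U = True.
In (¬H ∨ ¬K ∨ ¬U) only ¬H is left, so H = False.
In (¬A ∨ ¬U) only ¬A is left, so A = False.
Try Q = False:
  (H ∨ Q ∨ ¬S) forces S = False.
  clause (Q ∨ S) is falsified — backtrack.
So Q = True.
  then (¬K ∨ ¬Q ∨ S) forces S = True.
All clauses satisfied.

K: True; Q: True; A: False; U: True; H: False; S: True; N: False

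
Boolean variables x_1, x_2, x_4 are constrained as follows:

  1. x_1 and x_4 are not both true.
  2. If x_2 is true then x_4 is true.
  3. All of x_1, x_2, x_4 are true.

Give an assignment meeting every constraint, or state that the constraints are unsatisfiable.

UNSATISFIABLE

Case x_1 = True:
  (1) with x_1=T forces x_4 = False.
  Constraint (3) is violated (x_4=F) — contradiction.
Case x_1 = False:
  Constraint (3) is violated (x_1=F) — contradiction.
Both cases fail — unsatisfiable.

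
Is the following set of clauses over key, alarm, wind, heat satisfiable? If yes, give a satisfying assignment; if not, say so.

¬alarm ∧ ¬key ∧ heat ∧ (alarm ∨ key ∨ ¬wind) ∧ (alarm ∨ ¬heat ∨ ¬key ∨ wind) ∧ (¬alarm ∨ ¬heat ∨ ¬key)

key=F, alarm=F, wind=F, heat=T

Unit clause (¬alarm) forces alarm = False.
Unit clause (¬key) forces key = False.
Unit clause (heat) forces heat = True.
In (alarm ∨ key ∨ ¬wind) only ¬wind is left, so wind = False.
Check each clause:
  (¬alarm): ¬alarm holds.
  (¬key): ¬key holds.
  (heat): heat holds.
  (alarm ∨ key ∨ ¬wind): ¬wind holds.
  (alarm ∨ ¬heat ∨ ¬key ∨ wind): ¬key holds.
  (¬alarm ∨ ¬heat ∨ ¬key): ¬alarm holds.
All clauses satisfied.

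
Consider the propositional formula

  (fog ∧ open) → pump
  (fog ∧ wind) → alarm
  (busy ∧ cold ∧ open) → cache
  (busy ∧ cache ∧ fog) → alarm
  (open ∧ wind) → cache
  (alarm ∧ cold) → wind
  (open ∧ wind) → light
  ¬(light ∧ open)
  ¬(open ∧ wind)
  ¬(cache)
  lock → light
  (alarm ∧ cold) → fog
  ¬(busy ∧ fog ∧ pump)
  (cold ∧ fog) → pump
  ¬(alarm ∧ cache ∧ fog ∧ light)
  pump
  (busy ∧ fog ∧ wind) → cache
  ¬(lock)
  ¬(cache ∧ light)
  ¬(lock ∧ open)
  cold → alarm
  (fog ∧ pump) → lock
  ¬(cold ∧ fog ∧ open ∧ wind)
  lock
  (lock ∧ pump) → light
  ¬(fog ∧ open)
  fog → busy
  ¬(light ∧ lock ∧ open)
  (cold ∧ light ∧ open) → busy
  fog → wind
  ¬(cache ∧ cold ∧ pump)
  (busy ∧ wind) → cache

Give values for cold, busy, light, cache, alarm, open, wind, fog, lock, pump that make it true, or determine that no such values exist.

No satisfying assignment exists.

Case lock = True:
  Clause (¬lock) is falsified — contradiction.
Case lock = False:
  Clause (lock) is falsified — contradiction.
Both cases fail, so the formula is unsatisfiable.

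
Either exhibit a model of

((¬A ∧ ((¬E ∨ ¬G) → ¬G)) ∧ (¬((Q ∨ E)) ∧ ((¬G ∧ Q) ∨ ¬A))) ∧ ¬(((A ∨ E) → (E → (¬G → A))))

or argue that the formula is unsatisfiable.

Unsatisfiable — no assignment works.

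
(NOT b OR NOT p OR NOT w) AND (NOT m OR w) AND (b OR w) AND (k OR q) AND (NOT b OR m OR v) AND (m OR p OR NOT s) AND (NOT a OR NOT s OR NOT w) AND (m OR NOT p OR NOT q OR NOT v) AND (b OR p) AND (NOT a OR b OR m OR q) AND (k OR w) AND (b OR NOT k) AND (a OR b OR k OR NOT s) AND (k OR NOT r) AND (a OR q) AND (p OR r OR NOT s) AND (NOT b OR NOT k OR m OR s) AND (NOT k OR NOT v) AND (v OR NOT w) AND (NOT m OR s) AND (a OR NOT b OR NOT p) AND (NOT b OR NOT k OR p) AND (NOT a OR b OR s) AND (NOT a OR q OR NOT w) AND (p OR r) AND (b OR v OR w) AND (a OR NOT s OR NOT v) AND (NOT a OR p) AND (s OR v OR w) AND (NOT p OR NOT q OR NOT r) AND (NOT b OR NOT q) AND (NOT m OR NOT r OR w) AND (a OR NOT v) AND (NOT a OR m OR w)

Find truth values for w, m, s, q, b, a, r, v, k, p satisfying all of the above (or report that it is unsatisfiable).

Unsatisfiable

Case v = True:
  (NOT k OR NOT v) forces k = False.
  (k OR q) forces q = True.
  (k OR w) forces w = True.
  (k OR NOT r) forces r = False.
  (p OR r) forces p = True.
  (NOT b OR NOT p OR NOT w) forces b = False.
  (m OR NOT p OR NOT q OR NOT v) forces m = True.
  (NOT m OR s) forces s = True.
  (NOT a OR NOT s OR NOT w) forces a = False.
  Clause (a OR b OR k OR NOT s) is falsified — contradiction.
Case v = False:
  (v OR NOT w) forces w = False.
  (NOT m OR w) forces m = False.
  (b OR w) forces b = True.
  Clause (NOT b OR m OR v) is falsified — contradiction.
Both cases fail, so the formula is unsatisfiable.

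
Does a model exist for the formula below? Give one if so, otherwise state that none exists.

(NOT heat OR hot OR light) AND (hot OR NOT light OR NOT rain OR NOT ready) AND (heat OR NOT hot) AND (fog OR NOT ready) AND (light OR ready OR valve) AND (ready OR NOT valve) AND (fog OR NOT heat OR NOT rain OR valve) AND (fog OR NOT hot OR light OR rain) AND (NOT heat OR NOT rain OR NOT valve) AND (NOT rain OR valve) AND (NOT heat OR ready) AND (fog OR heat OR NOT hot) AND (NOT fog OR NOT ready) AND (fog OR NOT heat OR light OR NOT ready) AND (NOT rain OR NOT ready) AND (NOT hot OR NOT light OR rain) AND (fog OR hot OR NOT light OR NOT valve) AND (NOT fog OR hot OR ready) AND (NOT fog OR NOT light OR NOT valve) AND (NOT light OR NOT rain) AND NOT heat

rain: False, fog: False, valve: False, light: True, hot: False, heat: False, ready: False

Unit clause (NOT heat) forces heat = False.
In (heat OR NOT hot) only NOT hot is left, so hot = False.
Try rain = True:
  (NOT rain OR valve) forces valve = True.
  (ready OR NOT valve) forces ready = True.
  clause (NOT rain OR NOT ready) is falsified — backtrack.
So rain = False.
Set fog = False.
  then (fog OR NOT ready) forces ready = False.
  then (ready OR NOT valve) forces valve = False.
  then (light OR ready OR valve) forces light = True.
All clauses satisfied.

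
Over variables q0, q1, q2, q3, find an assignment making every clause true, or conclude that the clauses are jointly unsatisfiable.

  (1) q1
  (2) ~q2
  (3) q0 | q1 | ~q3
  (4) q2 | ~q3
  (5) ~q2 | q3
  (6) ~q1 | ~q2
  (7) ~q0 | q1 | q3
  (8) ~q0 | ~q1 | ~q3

q0: False; q1: True; q2: False; q3: False

Unit clause (q1) forces q1 = True.
Unit clause (~q2) forces q2 = False.
In (q2 | ~q3) only ~q3 is left, so q3 = False.
Set q0 = False.
Check each clause:
  (q1): q1 holds.
  (~q2): ~q2 holds.
  (q0 | q1 | ~q3): q1 holds.
  (q2 | ~q3): ~q3 holds.
  (~q2 | q3): ~q2 holds.
  (~q1 | ~q2): ~q2 holds.
  (~q0 | q1 | q3): ~q0 holds.
  (~q0 | ~q1 | ~q3): ~q0 holds.
All clauses satisfied.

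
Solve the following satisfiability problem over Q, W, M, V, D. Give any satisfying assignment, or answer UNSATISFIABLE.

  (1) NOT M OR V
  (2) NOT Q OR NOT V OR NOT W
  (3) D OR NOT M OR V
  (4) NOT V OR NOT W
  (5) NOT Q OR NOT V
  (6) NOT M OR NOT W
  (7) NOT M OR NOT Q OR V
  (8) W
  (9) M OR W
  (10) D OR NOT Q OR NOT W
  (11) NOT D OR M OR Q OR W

Q = False, W = True, M = False, V = False, D = True

Unit clause (W) forces W = True.
In (NOT V OR NOT W) only NOT V is left, so V = False.
In (NOT M OR NOT W) only NOT M is left, so M = False.
Set Q = False.
Set D = True.
All clauses satisfied.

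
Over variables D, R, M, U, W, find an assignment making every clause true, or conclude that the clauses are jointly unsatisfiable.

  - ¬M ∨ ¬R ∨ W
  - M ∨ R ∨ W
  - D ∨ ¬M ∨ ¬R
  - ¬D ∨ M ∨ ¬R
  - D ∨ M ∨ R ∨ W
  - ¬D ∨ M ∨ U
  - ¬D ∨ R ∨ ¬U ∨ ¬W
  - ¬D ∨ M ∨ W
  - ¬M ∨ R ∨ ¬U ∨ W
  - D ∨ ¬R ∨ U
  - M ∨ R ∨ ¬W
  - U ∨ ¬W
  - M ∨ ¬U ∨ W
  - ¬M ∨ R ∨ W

D=F, R=F, M=T, U=T, W=T

Set D = False.
Set R = False.
Try M = False:
  (M ∨ R ∨ W) forces W = True.
  clause (M ∨ R ∨ ¬W) is falsified — backtrack.
So M = True.
  then (¬M ∨ R ∨ W) forces W = True.
  then (U ∨ ¬W) forces U = True.
All clauses satisfied.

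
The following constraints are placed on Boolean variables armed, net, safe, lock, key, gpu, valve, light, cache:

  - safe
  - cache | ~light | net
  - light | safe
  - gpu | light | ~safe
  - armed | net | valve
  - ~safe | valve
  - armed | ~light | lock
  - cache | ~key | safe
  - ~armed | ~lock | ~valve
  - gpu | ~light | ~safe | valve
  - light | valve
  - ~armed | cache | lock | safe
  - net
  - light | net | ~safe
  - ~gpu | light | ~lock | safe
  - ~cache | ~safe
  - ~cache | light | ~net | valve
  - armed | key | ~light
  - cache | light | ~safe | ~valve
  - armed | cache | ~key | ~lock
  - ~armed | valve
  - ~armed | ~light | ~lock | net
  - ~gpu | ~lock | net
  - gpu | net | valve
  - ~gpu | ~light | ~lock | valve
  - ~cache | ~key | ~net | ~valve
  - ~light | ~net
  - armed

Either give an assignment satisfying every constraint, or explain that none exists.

Case net = True:
  (safe) forces safe = True.
  (~safe | valve) forces valve = True.
  (~cache | ~safe) forces cache = False.
  (cache | light | ~safe | ~valve) forces light = True.
  Clause (~light | ~net) is falsified — contradiction.
Case net = False:
  Clause (net) is falsified — contradiction.
Both cases fail, so the formula is unsatisfiable.

UNSATISFIABLE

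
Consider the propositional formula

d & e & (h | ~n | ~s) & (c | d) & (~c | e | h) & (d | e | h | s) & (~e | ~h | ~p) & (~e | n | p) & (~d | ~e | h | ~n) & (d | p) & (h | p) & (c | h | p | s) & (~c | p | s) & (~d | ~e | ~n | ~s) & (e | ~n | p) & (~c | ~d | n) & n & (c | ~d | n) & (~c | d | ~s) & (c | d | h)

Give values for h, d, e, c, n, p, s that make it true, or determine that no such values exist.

h: True; d: True; e: True; c: False; n: True; p: False; s: False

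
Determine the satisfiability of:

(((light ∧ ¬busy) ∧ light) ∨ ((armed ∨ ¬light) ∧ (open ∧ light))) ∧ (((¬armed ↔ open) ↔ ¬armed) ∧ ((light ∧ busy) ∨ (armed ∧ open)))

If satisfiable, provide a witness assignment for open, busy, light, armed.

open=T, busy=T, light=T, armed=T

  ((light ∧ ¬busy) ∧ light) ∨ ((armed ∨ ¬light) ∧ (open ∧ light)) = True
    (light ∧ ¬busy) ∧ light = False
      light ∧ ¬busy = False
        ¬busy = False
    (armed ∨ ¬light) ∧ (open ∧ light) = True
      armed ∨ ¬light = True
        ¬light = False
      open ∧ light = True
  ((¬armed ↔ open) ↔ ¬armed) ∧ ((light ∧ busy) ∨ (armed ∧ open)) = True
    (¬armed ↔ open) ↔ ¬armed = True
      ¬armed ↔ open = False
        ¬armed = False
      ¬armed = False
    (light ∧ busy) ∨ (armed ∧ open) = True
      light ∧ busy = True
      armed ∧ open = True
Both conjuncts True, so the formula holds.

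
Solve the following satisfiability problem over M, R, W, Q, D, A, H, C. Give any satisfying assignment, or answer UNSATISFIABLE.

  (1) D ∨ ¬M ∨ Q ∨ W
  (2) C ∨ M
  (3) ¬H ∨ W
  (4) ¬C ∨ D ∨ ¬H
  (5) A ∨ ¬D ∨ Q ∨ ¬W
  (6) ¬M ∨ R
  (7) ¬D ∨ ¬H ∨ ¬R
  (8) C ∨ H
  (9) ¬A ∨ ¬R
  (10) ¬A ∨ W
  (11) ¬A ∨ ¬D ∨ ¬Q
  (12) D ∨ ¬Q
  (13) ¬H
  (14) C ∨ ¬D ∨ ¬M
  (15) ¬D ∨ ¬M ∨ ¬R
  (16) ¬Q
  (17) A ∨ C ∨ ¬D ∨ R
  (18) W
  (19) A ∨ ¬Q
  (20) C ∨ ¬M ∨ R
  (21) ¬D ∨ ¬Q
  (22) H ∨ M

Unit clause (¬H) forces H = False.
Unit clause (¬Q) forces Q = False.
Unit clause (W) forces W = True.
In (H ∨ M) only M is left, so M = True.
In (¬M ∨ R) only R is left, so R = True.
In (C ∨ H) only C is left, so C = True.
In (¬A ∨ ¬R) only ¬A is left, so A = False.
In (¬D ∨ ¬M ∨ ¬R) only ¬D is left, so D = False.
All clauses satisfied.

M=T; R=T; W=T; Q=F; D=F; A=F; H=F; C=T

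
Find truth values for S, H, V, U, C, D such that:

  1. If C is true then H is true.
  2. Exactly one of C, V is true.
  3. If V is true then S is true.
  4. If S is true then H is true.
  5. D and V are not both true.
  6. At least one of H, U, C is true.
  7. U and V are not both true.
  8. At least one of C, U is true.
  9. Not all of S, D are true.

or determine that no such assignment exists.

S = False, H = True, V = False, U = False, C = True, D = False

  (1) C=T ⇒ H: T ✓
  (2) {C, V}: 1 true — exactly one ✓
  (3) V=F ⇒ S: vacuous ✓
  (4) S=F ⇒ H: vacuous ✓
  (5) D=F, V=F — not both ✓
  (6) {H, U, C}: 2 true — at least one ✓
  (7) U=F, V=F — not both ✓
  (8) {C, U}: 1 true — at least one ✓
  (9) {S, D}: 0/2 true — not all ✓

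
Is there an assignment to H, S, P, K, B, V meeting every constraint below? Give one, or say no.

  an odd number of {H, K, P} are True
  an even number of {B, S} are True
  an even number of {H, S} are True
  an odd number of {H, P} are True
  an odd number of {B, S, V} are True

H: False, S: False, P: True, K: False, B: False, V: True

{H, K, P}: 1 true → odd ✓
{B, S}: 0 true → even ✓
{H, S}: 0 true → even ✓
{H, P}: 1 true → odd ✓
{B, S, V}: 1 true → odd ✓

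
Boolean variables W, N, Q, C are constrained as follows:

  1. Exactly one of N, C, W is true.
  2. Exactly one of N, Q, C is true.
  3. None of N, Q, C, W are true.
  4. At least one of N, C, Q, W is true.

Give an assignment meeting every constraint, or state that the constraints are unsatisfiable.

Case W = True:
  Constraint (3) is violated (W=T) — contradiction.
Case W = False:
  (3) forces N = False.
  (1) with N=F, W=F forces C = True.
  Constraint (3) is violated (C=T) — contradiction.
Both cases fail — unsatisfiable.

The formula is unsatisfiable.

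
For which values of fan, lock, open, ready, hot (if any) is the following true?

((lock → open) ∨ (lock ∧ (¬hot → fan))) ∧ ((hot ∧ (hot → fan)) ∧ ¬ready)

fan = True; lock = True; open = False; ready = False; hot = True

  (lock → open) ∨ (lock ∧ (¬hot → fan)) = True
    lock → open = False
    lock ∧ (¬hot → fan) = True
      ¬hot → fan = True
        ¬hot = False
  (hot ∧ (hot → fan)) ∧ ¬ready = True
    hot ∧ (hot → fan) = True
      hot → fan = True
    ¬ready = True
Both conjuncts True, so the formula holds.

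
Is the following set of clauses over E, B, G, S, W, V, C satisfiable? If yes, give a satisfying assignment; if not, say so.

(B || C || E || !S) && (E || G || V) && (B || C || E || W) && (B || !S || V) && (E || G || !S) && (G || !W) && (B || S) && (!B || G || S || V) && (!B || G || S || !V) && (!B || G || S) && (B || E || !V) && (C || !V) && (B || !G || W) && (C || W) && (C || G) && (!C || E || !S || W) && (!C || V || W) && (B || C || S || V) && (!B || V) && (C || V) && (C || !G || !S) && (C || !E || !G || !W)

Set E = True.
Set B = False.
  then (B || S) forces S = True.
  then (B || !S || V) forces V = True.
  then (C || !V) forces C = True.
Set G = False.
  then (G || !W) forces W = False.
All clauses satisfied.

E = True; B = False; G = False; S = True; W = False; V = True; C = True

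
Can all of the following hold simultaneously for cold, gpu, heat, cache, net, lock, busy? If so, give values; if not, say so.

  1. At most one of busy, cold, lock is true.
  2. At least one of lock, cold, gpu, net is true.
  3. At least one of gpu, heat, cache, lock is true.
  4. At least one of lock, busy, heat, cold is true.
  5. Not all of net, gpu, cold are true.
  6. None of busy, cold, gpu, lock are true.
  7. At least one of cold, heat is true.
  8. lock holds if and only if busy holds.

cold: False, gpu: False, heat: True, cache: False, net: True, lock: False, busy: False

  (1) {busy, cold, lock}: 0 true — at most one ✓
  (2) {lock, cold, gpu, net}: 1 true — at least one ✓
  (3) {gpu, heat, cache, lock}: 1 true — at least one ✓
  (4) {lock, busy, heat, cold}: 1 true — at least one ✓
  (5) {net, gpu, cold}: 1/3 true — not all ✓
  (6) {busy, cold, gpu, lock}: 0 true — none ✓
  (7) {cold, heat}: 1 true — at least one ✓
  (8) lock=F, busy=F — same ✓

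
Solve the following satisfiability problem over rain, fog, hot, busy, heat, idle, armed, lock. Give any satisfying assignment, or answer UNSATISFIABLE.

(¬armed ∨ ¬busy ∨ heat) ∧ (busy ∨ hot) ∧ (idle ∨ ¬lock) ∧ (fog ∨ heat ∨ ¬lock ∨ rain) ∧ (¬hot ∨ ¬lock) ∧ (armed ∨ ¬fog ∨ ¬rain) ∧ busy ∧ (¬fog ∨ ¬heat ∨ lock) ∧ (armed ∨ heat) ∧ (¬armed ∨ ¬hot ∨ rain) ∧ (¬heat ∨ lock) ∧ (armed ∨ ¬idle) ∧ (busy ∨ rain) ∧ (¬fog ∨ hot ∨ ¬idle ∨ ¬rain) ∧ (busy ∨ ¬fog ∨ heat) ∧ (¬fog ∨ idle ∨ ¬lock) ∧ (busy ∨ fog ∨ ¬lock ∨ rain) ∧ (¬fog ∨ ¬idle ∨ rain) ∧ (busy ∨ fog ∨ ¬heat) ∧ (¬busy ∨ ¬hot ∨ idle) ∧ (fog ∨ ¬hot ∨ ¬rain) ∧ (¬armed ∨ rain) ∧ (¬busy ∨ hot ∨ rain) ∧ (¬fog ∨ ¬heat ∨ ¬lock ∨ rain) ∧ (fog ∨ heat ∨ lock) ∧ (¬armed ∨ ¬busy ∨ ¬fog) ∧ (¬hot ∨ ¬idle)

rain = True, fog = False, hot = False, busy = True, heat = True, idle = True, armed = True, lock = True

Unit clause (busy) forces busy = True.
Set rain = True.
Try fog = True:
  (armed ∨ ¬fog ∨ ¬rain) forces armed = True.
  clause (¬armed ∨ ¬busy ∨ ¬fog) is falsified — backtrack.
So fog = False.
  then (fog ∨ ¬hot ∨ ¬rain) forces hot = False.
Set heat = True.
  then (¬heat ∨ lock) forces lock = True.
  then (idle ∨ ¬lock) forces idle = True.
  then (armed ∨ ¬idle) forces armed = True.
All clauses satisfied.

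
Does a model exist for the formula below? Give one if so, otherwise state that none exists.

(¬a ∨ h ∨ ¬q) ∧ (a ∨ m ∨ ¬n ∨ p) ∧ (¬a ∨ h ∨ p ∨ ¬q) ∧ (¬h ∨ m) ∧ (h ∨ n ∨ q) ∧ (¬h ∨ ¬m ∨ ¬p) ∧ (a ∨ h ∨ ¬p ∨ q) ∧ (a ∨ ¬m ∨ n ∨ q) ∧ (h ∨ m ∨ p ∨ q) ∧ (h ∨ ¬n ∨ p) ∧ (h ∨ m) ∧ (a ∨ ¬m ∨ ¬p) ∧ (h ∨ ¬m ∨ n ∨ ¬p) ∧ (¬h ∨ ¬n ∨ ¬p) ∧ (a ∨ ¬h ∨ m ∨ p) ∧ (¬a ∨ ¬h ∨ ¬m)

Set h = False.
  then (h ∨ m) forces m = True.
Set a = True.
  then (¬a ∨ h ∨ ¬q) forces q = False.
  then (h ∨ n ∨ q) forces n = True.
  then (h ∨ ¬n ∨ p) forces p = True.
All clauses satisfied.

h = False, a = True, q = False, p = True, m = True, n = True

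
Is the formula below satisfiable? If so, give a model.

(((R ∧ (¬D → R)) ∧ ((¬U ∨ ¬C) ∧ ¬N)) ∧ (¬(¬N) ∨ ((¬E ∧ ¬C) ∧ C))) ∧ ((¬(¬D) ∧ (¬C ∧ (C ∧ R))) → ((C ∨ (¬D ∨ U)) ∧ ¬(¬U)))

Case C = True: the formula simplifies to ((R ∧ (¬D → R)) ∧ (¬U ∧ ¬N)) ∧ ¬(¬N).
  N = True: the conjunct ¬N is False.
  N = False: the conjunct ¬(¬N) becomes ¬(¬False) = False.
Case C = False: the formula simplifies to ((R ∧ (¬D → R)) ∧ ¬N) ∧ ¬(¬N).
  N = True: the conjunct ¬N is False.
  N = False: the conjunct ¬(¬N) becomes ¬(¬False) = False.
Both cases fail — unsatisfiable.

UNSATISFIABLE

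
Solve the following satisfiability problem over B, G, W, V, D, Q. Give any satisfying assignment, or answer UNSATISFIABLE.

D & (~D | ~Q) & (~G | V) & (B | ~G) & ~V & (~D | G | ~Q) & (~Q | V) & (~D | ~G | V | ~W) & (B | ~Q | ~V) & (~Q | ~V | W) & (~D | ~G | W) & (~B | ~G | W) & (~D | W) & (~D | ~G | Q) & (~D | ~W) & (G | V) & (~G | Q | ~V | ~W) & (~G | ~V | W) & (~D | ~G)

Case W = True:
  (D) forces D = True.
  Clause (~D | ~W) is falsified — contradiction.
Case W = False:
  (D) forces D = True.
  Clause (~D | W) is falsified — contradiction.
Both cases fail, so the formula is unsatisfiable.

Unsatisfiable — no assignment works.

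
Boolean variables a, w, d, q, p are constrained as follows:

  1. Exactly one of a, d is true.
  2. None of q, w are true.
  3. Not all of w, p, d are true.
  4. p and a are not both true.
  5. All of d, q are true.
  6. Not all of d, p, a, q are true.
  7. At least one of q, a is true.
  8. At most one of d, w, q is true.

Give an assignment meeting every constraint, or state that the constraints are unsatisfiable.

No satisfying assignment exists.

Case q = True:
  Constraint (2) is violated (q=T) — contradiction.
Case q = False:
  Constraint (5) is violated (q=F) — contradiction.
Both cases fail — unsatisfiable.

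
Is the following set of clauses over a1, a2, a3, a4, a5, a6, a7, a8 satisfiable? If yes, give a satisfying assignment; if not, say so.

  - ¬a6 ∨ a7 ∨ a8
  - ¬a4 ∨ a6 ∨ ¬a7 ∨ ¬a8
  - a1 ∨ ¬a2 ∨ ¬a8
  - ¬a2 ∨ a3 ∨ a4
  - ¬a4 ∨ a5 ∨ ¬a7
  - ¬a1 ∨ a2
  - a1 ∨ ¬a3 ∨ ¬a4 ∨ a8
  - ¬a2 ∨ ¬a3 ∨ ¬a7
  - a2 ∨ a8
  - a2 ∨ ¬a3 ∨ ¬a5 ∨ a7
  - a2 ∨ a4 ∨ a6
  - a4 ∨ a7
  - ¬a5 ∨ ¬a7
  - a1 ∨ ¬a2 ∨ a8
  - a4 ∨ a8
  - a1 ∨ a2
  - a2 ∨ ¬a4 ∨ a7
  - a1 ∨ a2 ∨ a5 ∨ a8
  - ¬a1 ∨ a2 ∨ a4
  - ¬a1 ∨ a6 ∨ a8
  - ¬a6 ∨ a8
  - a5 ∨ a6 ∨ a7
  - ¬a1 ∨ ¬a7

Try a1 = False:
  (a1 ∨ a2) forces a2 = True.
  (a1 ∨ ¬a2 ∨ ¬a8) forces a8 = False.
  clause (a1 ∨ ¬a2 ∨ a8) is falsified — backtrack.
So a1 = True.
  then (¬a1 ∨ a2) forces a2 = True.
  then (¬a1 ∨ ¬a7) forces a7 = False.
  then (a4 ∨ a7) forces a4 = True.
Set a3 = True.
Set a5 = True.
Set a6 = True.
  then (¬a6 ∨ a7 ∨ a8) forces a8 = True.
All clauses satisfied.

a1 = True, a2 = True, a3 = True, a4 = True, a5 = True, a6 = True, a7 = False, a8 = True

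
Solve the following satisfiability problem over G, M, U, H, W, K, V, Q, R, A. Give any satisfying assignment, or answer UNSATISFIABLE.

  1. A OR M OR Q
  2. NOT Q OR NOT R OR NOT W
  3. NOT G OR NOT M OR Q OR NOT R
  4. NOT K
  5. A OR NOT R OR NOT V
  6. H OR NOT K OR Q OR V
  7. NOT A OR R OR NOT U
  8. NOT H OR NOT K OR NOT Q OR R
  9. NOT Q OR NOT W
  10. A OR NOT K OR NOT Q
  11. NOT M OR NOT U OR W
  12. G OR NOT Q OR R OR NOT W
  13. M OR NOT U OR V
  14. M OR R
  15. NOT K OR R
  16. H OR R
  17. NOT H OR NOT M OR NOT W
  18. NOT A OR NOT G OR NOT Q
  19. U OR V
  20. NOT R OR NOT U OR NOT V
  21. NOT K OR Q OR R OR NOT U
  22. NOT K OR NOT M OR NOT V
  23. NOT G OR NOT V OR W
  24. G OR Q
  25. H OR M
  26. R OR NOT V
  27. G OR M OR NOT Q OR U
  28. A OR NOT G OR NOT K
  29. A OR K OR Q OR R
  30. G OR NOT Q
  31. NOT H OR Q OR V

Unit clause (NOT K) forces K = False.
Try G = False:
  (G OR Q) forces Q = True.
  clause (G OR NOT Q) is falsified — backtrack.
So G = True.
Set M = False.
  then (M OR R) forces R = True.
  then (H OR M) forces H = True.
Set U = False.
  then (U OR V) forces V = True.
  then (NOT G OR NOT V OR W) forces W = True.
  then (NOT Q OR NOT R OR NOT W) forces Q = False.
  then (A OR NOT R OR NOT V) forces A = True.
All clauses satisfied.

G = True; M = False; U = False; H = True; W = True; K = False; V = True; Q = False; R = True; A = True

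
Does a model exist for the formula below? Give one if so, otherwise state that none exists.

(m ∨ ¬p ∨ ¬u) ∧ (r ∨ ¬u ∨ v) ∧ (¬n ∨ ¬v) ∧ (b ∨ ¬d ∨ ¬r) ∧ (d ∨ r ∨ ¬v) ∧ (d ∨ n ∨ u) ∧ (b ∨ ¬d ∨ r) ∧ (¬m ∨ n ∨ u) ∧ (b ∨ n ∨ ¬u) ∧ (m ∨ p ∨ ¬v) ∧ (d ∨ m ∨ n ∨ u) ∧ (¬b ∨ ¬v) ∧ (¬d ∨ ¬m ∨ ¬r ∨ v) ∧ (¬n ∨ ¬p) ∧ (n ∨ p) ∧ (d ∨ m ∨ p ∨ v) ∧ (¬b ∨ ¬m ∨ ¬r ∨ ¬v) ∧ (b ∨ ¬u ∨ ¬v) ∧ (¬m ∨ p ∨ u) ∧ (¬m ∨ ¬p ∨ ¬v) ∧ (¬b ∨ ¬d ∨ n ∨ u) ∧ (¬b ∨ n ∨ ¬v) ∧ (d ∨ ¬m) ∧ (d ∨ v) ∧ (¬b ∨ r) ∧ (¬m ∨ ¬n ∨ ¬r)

Set b = True.
  then (¬b ∨ ¬v) forces v = False.
  then (d ∨ v) forces d = True.
  then (¬b ∨ r) forces r = True.
  then (¬d ∨ ¬m ∨ ¬r ∨ v) forces m = False.
Set n = True.
  then (¬n ∨ ¬p) forces p = False.
Set u = True.
All clauses satisfied.

b: True, n: True, u: True, m: False, v: False, r: True, p: False, d: True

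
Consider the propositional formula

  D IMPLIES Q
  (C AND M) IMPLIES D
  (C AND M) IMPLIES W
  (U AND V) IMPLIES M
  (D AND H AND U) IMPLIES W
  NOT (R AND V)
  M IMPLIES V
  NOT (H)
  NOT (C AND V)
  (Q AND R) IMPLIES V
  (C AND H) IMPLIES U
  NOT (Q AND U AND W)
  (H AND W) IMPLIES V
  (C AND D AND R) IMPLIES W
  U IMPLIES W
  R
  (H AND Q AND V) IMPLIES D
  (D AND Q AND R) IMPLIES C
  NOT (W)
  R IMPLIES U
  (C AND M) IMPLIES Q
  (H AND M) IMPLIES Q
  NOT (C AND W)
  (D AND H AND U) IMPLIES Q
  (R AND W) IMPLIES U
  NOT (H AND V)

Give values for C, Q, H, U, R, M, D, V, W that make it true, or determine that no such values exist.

Case R = True:
  (NOT W) forces W = False.
  (NOT U OR W) forces U = False.
  Clause (NOT R OR U) is falsified — contradiction.
Case R = False:
  Clause (R) is falsified — contradiction.
Both cases fail, so the formula is unsatisfiable.

UNSATISFIABLE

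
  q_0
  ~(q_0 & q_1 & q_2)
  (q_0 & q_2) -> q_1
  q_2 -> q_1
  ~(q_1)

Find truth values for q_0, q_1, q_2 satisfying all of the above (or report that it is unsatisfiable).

q_0 = True, q_1 = False, q_2 = False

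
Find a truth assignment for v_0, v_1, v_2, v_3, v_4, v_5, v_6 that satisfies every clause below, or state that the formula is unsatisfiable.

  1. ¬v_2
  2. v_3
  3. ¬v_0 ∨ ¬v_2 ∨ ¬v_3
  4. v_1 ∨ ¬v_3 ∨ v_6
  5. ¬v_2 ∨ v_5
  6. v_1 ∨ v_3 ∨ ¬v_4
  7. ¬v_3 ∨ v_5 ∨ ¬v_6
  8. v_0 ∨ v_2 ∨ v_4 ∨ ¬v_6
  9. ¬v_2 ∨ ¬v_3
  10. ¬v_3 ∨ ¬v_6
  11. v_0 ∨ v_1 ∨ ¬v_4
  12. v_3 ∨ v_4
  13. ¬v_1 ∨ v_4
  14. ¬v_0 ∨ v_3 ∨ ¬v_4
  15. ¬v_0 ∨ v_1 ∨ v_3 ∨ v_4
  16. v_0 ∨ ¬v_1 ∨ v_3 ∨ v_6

Unit clause (¬v_2) forces v_2 = False.
Unit clause (v_3) forces v_3 = True.
In (¬v_3 ∨ ¬v_6) only ¬v_6 is left, so v_6 = False.
In (v_1 ∨ ¬v_3 ∨ v_6) only v_1 is left, so v_1 = True.
In (¬v_1 ∨ v_4) only v_4 is left, so v_4 = True.
Set v_0 = False.
Set v_5 = False.
All clauses satisfied.

v_0: False; v_1: True; v_2: False; v_3: True; v_4: True; v_5: False; v_6: False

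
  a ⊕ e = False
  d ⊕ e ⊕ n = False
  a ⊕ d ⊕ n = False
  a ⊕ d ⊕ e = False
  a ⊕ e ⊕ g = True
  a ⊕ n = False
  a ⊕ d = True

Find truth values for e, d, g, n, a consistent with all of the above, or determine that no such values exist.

e: True; d: False; g: True; n: True; a: True

a ⊕ e = T ⊕ T = False ✓
d ⊕ e ⊕ n = F ⊕ T ⊕ T = False ✓
a ⊕ d ⊕ n = T ⊕ F ⊕ T = False ✓
a ⊕ d ⊕ e = T ⊕ F ⊕ T = False ✓
a ⊕ e ⊕ g = T ⊕ T ⊕ T = True ✓
a ⊕ n = T ⊕ T = False ✓
a ⊕ d = T ⊕ F = True ✓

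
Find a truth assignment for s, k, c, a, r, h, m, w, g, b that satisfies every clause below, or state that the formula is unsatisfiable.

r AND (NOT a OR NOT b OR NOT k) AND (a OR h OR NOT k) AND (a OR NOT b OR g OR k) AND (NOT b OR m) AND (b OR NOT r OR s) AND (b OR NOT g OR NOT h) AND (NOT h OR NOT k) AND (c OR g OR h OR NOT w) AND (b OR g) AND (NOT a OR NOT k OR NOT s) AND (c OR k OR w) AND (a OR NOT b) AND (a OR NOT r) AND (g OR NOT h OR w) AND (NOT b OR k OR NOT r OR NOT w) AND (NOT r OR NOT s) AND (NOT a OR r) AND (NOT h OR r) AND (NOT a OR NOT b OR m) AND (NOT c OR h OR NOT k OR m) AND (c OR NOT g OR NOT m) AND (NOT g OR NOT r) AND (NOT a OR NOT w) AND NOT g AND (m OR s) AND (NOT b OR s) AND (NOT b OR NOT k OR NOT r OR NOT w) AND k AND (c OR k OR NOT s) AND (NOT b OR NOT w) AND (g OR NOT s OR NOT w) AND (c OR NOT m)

Case s = True:
  (r) forces r = True.
  Clause (NOT r OR NOT s) is falsified — contradiction.
Case s = False:
  (r) forces r = True.
  (b OR NOT r OR s) forces b = True.
  Clause (NOT b OR s) is falsified — contradiction.
Both cases fail, so the formula is unsatisfiable.

Unsatisfiable — no assignment works.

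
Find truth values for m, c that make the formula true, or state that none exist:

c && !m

m = False, c = True

  !m = True
Both conjuncts True, so the formula holds.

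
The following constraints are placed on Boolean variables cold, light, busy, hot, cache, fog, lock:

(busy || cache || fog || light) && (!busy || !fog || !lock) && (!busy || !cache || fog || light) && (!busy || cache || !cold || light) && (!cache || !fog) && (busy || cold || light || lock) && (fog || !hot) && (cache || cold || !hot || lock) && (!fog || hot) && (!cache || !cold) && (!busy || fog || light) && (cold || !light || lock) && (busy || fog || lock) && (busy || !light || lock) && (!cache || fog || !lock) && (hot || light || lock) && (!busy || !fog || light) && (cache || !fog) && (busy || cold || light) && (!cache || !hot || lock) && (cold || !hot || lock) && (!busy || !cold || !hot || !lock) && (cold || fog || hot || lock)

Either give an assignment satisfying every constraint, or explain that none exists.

Set cold = False.
Try light = False:
  (busy || cold || light) forces busy = True.
  (!busy || fog || light) forces fog = True.
  clause (!busy || !fog || light) is falsified — backtrack.
So light = True.
  then (cold || !light || lock) forces lock = True.
Set busy = True.
  then (!busy || !fog || !lock) forces fog = False.
  then (fog || !hot) forces hot = False.
  then (!cache || fog || !lock) forces cache = False.
All clauses satisfied.

cold=F; light=T; busy=T; hot=F; cache=F; fog=F; lock=T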